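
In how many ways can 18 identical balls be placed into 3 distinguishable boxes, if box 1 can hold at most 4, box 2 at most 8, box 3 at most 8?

6

Without the upper bounds there are C(20,2) = 190 ways to split 18 among 3 boxes.
Subtract solutions that violate a single cap (substitute x_i' = x_i − (cap_i+1)): x_1 ≥ 5 gives C(15,2) = 105; x_2 ≥ 9 gives C(11,2) = 55; x_3 ≥ 9 gives C(11,2) = 55. Together 215.
Add back pairs where two caps are both exceeded: 15 + 15 + 1 = 31.
By inclusion–exclusion the count is 190 − 215 + 31 = 6.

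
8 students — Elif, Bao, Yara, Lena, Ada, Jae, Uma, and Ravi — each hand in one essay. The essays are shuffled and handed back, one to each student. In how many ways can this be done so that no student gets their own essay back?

14833

Count assignments avoiding every fixed point. For any j of the 8 students fixed to their own essay, the other 8−j can be arranged in (8−j)! ways.
By inclusion–exclusion this is Σ_{j=0}^{8} (−1)^j C(8,j)·(8−j)!.
Computing: 40320 − 40320 + 20160 − 6720 + 1680 − 336 + 56 − 8 + 1 = 14833.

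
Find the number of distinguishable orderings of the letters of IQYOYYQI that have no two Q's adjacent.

Total arrangements of IQYOYYQI: 8!/(3!·2!·2!) = 1680.
Arrangements with the Q's together: treat QQ as one letter, giving (7)!/(3!·2!) = 420.
Hence 1680 − 420 = 1260.

1260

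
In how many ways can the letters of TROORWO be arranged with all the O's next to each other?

Treat the 3 copies of O as a single block. The multiset to arrange is then {OOO, R, R, T, W}, 5 items in all.
That gives (5)!/(2!) = 60 arrangements.

60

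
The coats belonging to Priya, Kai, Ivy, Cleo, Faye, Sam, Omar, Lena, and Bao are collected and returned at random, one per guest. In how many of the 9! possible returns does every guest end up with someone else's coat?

This is the derangement count D_9: permutations of 9 items with no fixed point.
By inclusion–exclusion this is Σ_{j=0}^{9} (−1)^j C(9,j)·(9−j)!.
Computing: 362880 − 362880 + 181440 − 60480 + 15120 − 3024 + 504 − 72 + 9 − 1 = 133496.

133496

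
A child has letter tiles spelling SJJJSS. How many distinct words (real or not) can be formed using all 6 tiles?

20

The 6 letters of SJJJSS have repeats: J appearing 3 times and S appearing 3 times.
The number of distinct arrangements is 6!/(3!·3!) = 720/36 = 20.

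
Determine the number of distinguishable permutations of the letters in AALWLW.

90

Letter multiplicities in AALWLW: A×2, L×2, W×2.
The number of distinct arrangements is 6!/(2!·2!·2!) = 720/8 = 90.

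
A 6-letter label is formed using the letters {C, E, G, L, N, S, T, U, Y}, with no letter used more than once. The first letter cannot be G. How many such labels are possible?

The first letter has 9−1 = 8 choices (anything except G).
The remaining 5 letters are filled from the other 8 symbols without repetition: 8 × 7 × 6 × 5 × 4 = 6720.
Total: 8 × 6720 = 53760.

53760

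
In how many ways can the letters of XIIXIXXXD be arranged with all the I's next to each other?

42

Treat the 3 copies of I as a single block. The multiset to arrange is then {III, D, X, X, X, X, X}, 7 items in all.
That gives (7)!/(5!) = 42 arrangements.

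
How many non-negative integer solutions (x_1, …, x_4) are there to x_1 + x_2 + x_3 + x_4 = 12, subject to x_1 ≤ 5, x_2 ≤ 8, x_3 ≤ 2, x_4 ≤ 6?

106

Ignoring the caps, the number of non-negative solutions to x_1+…+x_4 = 12 is C(15,3) = 455.
Subtract solutions that violate a single cap (substitute x_i' = x_i − (cap_i+1)): x_1 ≥ 6 gives C(9,3) = 84; x_2 ≥ 9 gives C(6,3) = 20; x_3 ≥ 3 gives C(12,3) = 220; x_4 ≥ 7 gives C(8,3) = 56. Together 380.
Add back pairs where two caps are both exceeded: 0 + 20 + 0 + 1 + 0 + 10 = 31.
By inclusion–exclusion the count is 455 − 380 + 31 = 106.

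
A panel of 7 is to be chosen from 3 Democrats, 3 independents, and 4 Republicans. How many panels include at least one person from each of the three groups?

118

Total 7-person selections from all 10: C(10,7) = 120.
Selections missing a whole group: no Democrats → C(7,7) = 1; no independents → C(7,7) = 1; no Republicans → C(6,7) = 0.
Add back selections omitting two groups (i.e. drawn from a single group): C(3,7) + C(3,7) + C(4,7) = 0.
By inclusion–exclusion: 120 − 2 + 0 = 118.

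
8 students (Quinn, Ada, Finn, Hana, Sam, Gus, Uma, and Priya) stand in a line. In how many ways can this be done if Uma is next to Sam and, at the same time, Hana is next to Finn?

Treat {Uma,Sam} as one block (2 orders) and {Hana,Finn} as another (2 orders).
That leaves 6 units to arrange: 2 × 2 × 6! = 4 × 720 = 2880.

2880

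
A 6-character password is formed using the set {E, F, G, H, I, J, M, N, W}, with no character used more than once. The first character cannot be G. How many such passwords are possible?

The first character has 9−1 = 8 choices (anything except G).
The remaining 5 characters are filled from the other 8 symbols without repetition: 8 × 7 × 6 × 5 × 4 = 6720.
Total: 8 × 6720 = 53760.

53760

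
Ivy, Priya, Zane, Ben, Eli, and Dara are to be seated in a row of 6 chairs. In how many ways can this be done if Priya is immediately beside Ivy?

240

Glue Priya and Ivy into one block (2 internal orders), leaving 5 units to arrange in a row.
That gives 2 × 5! = 2 × 120 = 240.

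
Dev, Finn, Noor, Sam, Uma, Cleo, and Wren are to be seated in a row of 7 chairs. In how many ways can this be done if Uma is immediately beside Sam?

Place the 5 others and the Uma-Sam pair as 6 objects in a line; the pair has 2 internal arrangements.
That gives 2 × 6! = 2 × 720 = 1440.

1440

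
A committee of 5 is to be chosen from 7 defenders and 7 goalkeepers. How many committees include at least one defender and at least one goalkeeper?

1960

With no constraint there are C(14,5) = 2002 possible selections.
Subtract selections that omit an entire group: no defenders → C(7,5) = 21; no goalkeepers → C(7,5) = 21.
Both groups omitted at once is impossible, so 2002 − 42 = 1960.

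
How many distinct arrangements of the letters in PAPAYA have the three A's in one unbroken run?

Treat the 3 copies of A as a single block. The multiset to arrange is then {AAA, P, P, Y}, 4 items in all.
That gives (4)!/(2!) = 12 arrangements.

12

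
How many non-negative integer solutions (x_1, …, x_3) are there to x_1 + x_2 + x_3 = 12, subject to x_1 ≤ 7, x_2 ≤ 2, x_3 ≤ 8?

15

By stars and bars, unrestricted non-negative solutions to x_1+…+x_3 = 12 number C(12+2,2) = 91.
Subtract solutions that violate a single cap (substitute x_i' = x_i − (cap_i+1)): x_1 ≥ 8 gives C(6,2) = 15; x_2 ≥ 3 gives C(11,2) = 55; x_3 ≥ 9 gives C(5,2) = 10. Together 80.
Add back pairs where two caps are both exceeded: 3 + 0 + 1 = 4.
By inclusion–exclusion the count is 91 − 80 + 4 = 15.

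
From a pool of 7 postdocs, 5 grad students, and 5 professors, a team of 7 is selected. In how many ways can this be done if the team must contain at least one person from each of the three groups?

Unrestricted: C(17,7) = 19448 ways to pick any 7 of the 17.
Subtract selections that omit an entire group: no postdocs → C(10,7) = 120; no grad students → C(12,7) = 792; no professors → C(12,7) = 792.
Add back selections omitting two groups (i.e. drawn from a single group): C(7,7) + C(5,7) + C(5,7) = 1.
By inclusion–exclusion: 19448 − 1704 + 1 = 17745.

17745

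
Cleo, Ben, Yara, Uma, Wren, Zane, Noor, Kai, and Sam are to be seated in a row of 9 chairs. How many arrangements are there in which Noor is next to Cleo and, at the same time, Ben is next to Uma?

20160

Treat {Noor,Cleo} as one block (2 orders) and {Ben,Uma} as another (2 orders).
That leaves 7 units to arrange: 2 × 2 × 7! = 4 × 5040 = 20160.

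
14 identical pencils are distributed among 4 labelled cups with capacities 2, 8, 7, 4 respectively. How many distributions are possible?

By stars and bars, unrestricted non-negative solutions to x_1+…+x_4 = 14 number C(14+3,3) = 680.
Subtract solutions that violate a single cap (substitute x_i' = x_i − (cap_i+1)): x_1 ≥ 3 gives C(14,3) = 364; x_2 ≥ 9 gives C(8,3) = 56; x_3 ≥ 8 gives C(9,3) = 84; x_4 ≥ 5 gives C(12,3) = 220. Together 724.
Add back pairs where two caps are both exceeded: 10 + 20 + 84 + 0 + 1 + 4 = 119.
By inclusion–exclusion the count is 680 − 724 + 119 = 75.

75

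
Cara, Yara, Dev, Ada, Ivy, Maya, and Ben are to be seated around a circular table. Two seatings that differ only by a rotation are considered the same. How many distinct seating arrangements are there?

Fix one person's seat to break rotational symmetry; the remaining 6 people can be arranged in (6)! = 720 ways.

720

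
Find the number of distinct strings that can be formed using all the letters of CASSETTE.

5040

Letter multiplicities in CASSETTE: A×1, C×1, E×2, S×2, T×2.
The number of distinct arrangements is 8!/(2!·2!·2!) = 40320/8 = 5040.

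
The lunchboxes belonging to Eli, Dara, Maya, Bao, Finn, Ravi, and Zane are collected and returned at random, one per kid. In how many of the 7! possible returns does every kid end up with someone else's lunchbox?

1854

Let Aᵢ be the assignments in which kid i gets their own lunchbox. We want the size of the complement of A₁∪…∪A_7.
By inclusion–exclusion this is Σ_{j=0}^{7} (−1)^j C(7,j)·(7−j)!.
Computing: 5040 − 5040 + 2520 − 840 + 210 − 42 + 7 − 1 = 1854.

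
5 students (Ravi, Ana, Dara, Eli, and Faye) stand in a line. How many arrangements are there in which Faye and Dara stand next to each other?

Glue Faye and Dara into one block (2 internal orders), leaving 4 units to arrange in a row.
That gives 2 × 4! = 2 × 24 = 48.

48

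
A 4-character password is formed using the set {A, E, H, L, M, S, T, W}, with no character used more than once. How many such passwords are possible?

1680

This is a permutation of 4 out of 8: P(8,4) = 8!/4!.
That product is 8 × 7 × 6 × 5 = 1680.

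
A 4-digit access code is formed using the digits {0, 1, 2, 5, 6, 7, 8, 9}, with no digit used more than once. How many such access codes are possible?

1680

This is a permutation of 4 out of 8: P(8,4) = 8!/4!.
That product is 8 × 7 × 6 × 5 = 1680.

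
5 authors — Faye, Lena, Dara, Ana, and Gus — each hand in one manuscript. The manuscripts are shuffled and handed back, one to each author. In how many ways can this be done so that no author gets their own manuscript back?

Let Aᵢ be the assignments in which author i gets their own manuscript. We want the size of the complement of A₁∪…∪A_5.
By inclusion–exclusion this is Σ_{j=0}^{5} (−1)^j C(5,j)·(5−j)!.
Computing: 120 − 120 + 60 − 20 + 5 − 1 = 44.

44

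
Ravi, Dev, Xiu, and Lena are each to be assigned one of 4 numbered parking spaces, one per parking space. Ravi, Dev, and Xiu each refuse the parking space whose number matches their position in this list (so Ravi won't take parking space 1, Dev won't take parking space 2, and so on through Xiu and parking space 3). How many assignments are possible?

11

Let Aᵢ (for i ∈ {1, 2, 3}) be the placements that put person i in their forbidden parking space. Any j of these fix j positions, leaving (4−j)! ways to fill the rest, and there are C(3,j) ways to pick which j.
By inclusion–exclusion, the number of valid placements is Σ_{j=0}^{3} (−1)^j C(3,j)·(4−j)!.
Computing: 24 − 18 + 6 − 1 = 11.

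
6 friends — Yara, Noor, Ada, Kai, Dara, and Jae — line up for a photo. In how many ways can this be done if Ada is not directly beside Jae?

480

Of the 6! = 720 arrangements, those with Ada and Jae adjacent number 2 × 5! = 240 (treat the pair as a block with 2 internal orders).
Complementary counting: 720 − 240 = 480.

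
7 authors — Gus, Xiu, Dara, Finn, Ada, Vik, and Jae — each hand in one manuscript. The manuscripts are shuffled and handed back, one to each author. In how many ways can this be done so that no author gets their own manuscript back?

1854

Count assignments avoiding every fixed point. For any j of the 7 authors fixed to their own manuscript, the other 7−j can be arranged in (7−j)! ways.
By inclusion–exclusion this is Σ_{j=0}^{7} (−1)^j C(7,j)·(7−j)!.
Computing: 5040 − 5040 + 2520 − 840 + 210 − 42 + 7 − 1 = 1854.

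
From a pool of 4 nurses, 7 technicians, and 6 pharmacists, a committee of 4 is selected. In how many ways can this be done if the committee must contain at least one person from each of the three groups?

1176

Unrestricted: C(17,4) = 2380 ways to pick any 4 of the 17.
Selections missing a whole group: no nurses → C(13,4) = 715; no technicians → C(10,4) = 210; no pharmacists → C(11,4) = 330.
Add back selections omitting two groups (i.e. drawn from a single group): C(4,4) + C(7,4) + C(6,4) = 51.
By inclusion–exclusion: 2380 − 1255 + 51 = 1176.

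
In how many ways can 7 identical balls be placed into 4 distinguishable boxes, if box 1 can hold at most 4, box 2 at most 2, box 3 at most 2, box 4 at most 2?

17

Ignoring the caps, the number of non-negative solutions to x_1+…+x_4 = 7 is C(10,3) = 120.
Subtract solutions that violate a single cap (substitute x_i' = x_i − (cap_i+1)): x_1 ≥ 5 gives C(5,3) = 10; x_2 ≥ 3 gives C(7,3) = 35; x_3 ≥ 3 gives C(7,3) = 35; x_4 ≥ 3 gives C(7,3) = 35. Together 115.
Add back pairs where two caps are both exceeded: 0 + 0 + 0 + 4 + 4 + 4 = 12.
By inclusion–exclusion the count is 120 − 115 + 12 = 17.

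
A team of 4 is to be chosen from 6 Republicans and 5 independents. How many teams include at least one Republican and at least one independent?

Unrestricted: C(11,4) = 330 ways to pick any 4 of the 11.
Selections missing a whole group: no Republicans → C(5,4) = 5; no independents → C(6,4) = 15.
Both groups omitted at once is impossible, so 330 − 20 = 310.

310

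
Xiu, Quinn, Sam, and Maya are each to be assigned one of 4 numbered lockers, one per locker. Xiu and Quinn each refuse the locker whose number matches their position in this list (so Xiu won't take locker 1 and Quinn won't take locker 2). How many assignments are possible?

14

Let Aᵢ (for i ∈ {1, 2}) be the placements that put person i in their forbidden locker. Any j of these fix j positions, leaving (4−j)! ways to fill the rest, and there are C(2,j) ways to pick which j.
By inclusion–exclusion, the number of valid placements is Σ_{j=0}^{2} (−1)^j C(2,j)·(4−j)!.
Computing: 24 − 12 + 2 = 14.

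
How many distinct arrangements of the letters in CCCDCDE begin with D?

30

With the first slot taken by D, it remains to arrange the other 6 letters (CCCCDE).
Those 6 letters have C appearing 4 times, giving (6)!/(4!) = 30.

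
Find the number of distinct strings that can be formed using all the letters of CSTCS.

The 5 letters of CSTCS have repeats: C appearing twice and S appearing twice.
The number of distinct arrangements is 5!/(2!·2!) = 120/4 = 30.

30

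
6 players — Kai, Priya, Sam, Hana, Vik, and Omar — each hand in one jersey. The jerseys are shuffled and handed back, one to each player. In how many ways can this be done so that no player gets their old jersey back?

265

Let Aᵢ be the assignments in which player i gets their old jersey. We want the size of the complement of A₁∪…∪A_6.
By inclusion–exclusion this is Σ_{j=0}^{6} (−1)^j C(6,j)·(6−j)!.
Computing: 720 − 720 + 360 − 120 + 30 − 6 + 1 = 265.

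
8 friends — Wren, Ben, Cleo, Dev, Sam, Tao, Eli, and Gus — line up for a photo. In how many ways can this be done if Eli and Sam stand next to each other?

Place the 6 others and the Eli-Sam pair as 7 objects in a line; the pair has 2 internal arrangements.
So the count is 2·(7)! = 10080.

10080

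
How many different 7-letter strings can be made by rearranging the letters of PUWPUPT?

The 7 letters of PUWPUPT have repeats: P appearing 3 times and U appearing twice.
Dividing 7! = 5040 by 3!·2! = 12 for the repeated letters gives 420.

420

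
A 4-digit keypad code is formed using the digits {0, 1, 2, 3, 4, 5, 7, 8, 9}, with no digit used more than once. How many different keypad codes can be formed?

This is a permutation of 4 out of 9: P(9,4) = 9!/5!.
That product is 9 × 8 × 7 × 6 = 3024.

3024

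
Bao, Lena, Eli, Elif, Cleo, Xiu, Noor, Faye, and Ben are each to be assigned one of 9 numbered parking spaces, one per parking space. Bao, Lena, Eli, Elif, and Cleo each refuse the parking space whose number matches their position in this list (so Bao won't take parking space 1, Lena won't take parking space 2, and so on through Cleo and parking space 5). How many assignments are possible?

205056

Let Aᵢ (for 1 ≤ i ≤ 5) be the placements that put person i in their forbidden parking space. Any j of these fix j positions, leaving (9−j)! ways to fill the rest, and there are C(5,j) ways to pick which j.
By inclusion–exclusion, the number of valid placements is Σ_{j=0}^{5} (−1)^j C(5,j)·(9−j)!.
Computing: 362880 − 201600 + 50400 − 7200 + 600 − 24 = 205056.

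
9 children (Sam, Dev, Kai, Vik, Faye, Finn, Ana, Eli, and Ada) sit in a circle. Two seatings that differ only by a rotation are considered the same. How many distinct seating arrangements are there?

Fix one person's seat to break rotational symmetry; the remaining 8 people can be arranged in (8)! = 40320 ways.

40320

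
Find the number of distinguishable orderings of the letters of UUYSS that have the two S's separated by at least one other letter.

There are 5!/(2!·2!) = 30 arrangements of UUYSS in total.
Arrangements with the S's together: treat SS as one letter, giving (4)!/(2!) = 12.
Hence 30 − 12 = 18.

18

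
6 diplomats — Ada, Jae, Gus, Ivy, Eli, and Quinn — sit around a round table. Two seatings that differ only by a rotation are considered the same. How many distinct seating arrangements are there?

Fix one person's seat to break rotational symmetry; the remaining 5 people can be arranged in (5)! = 120 ways.

120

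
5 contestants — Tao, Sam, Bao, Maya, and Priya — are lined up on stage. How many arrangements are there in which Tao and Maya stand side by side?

Treat {Tao, Maya} as a single unit. There are 4 units to order, and the pair itself can be ordered 2 ways.
That gives 2 × 4! = 2 × 24 = 48.

48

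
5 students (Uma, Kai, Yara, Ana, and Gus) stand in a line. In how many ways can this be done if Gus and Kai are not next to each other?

Of the 5! = 120 arrangements, those with Gus and Kai adjacent number 2 × 4! = 48 (treat the pair as a block with 2 internal orders).
Complementary counting: 120 − 48 = 72.

72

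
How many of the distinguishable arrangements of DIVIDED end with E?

60

With the last slot taken by E, it remains to arrange the other 6 letters (DIVIDD).
Those 6 letters have D appearing 3 times and I appearing twice, giving (6)!/(3!·2!) = 60.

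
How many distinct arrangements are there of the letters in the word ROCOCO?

The 6 letters of ROCOCO have repeats: C appearing twice and O appearing 3 times.
So there are 6! / (3!·2!) = 60 distinguishable arrangements.

60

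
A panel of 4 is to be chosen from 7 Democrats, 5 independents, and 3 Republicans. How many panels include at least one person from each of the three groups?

Unrestricted: C(15,4) = 1365 ways to pick any 4 of the 15.
Selections missing a whole group: no Democrats → C(8,4) = 70; no independents → C(10,4) = 210; no Republicans → C(12,4) = 495.
Add back selections omitting two groups (i.e. drawn from a single group): C(7,4) + C(5,4) + C(3,4) = 40.
By inclusion–exclusion: 1365 − 775 + 40 = 630.

630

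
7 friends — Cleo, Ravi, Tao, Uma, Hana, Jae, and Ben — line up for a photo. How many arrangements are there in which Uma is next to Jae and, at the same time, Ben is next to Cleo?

Treat {Uma,Jae} as one block (2 orders) and {Ben,Cleo} as another (2 orders).
That leaves 5 units to arrange: 2 × 2 × 5! = 4 × 120 = 480.

480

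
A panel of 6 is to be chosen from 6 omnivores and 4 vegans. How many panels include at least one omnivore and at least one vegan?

209

Unrestricted: C(10,6) = 210 ways to pick any 6 of the 10.
Selections missing a whole group: no omnivores → C(4,6) = 0; no vegans → C(6,6) = 1.
Both groups omitted at once is impossible, so 210 − 1 = 209.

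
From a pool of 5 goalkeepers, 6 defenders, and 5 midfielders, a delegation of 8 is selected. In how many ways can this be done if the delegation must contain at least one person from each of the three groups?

Total 8-person selections from all 16: C(16,8) = 12870.
Selections missing a whole group: no goalkeepers → C(11,8) = 165; no defenders → C(10,8) = 45; no midfielders → C(11,8) = 165.
Add back selections omitting two groups (i.e. drawn from a single group): C(5,8) + C(6,8) + C(5,8) = 0.
By inclusion–exclusion: 12870 − 375 + 0 = 12495.

12495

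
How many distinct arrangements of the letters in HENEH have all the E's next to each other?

12

Treat the 2 copies of E as a single block. The multiset to arrange is then {EE, H, H, N}, 4 items in all.
That gives (4)!/(2!) = 12 arrangements.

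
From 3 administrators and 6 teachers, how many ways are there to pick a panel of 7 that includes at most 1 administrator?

Split by how many administrators are chosen (0 through 1).
Sum: C(3,0)·C(6,7) + C(3,1)·C(6,6) = 0 + 3 = 3.

3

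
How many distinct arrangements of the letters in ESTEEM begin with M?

20

Fix M in the first position and arrange the remaining 5 letters.
Those 5 letters have E appearing 3 times, giving (5)!/(3!) = 20.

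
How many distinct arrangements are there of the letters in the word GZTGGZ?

The 6 letters of GZTGGZ have repeats: G appearing 3 times and Z appearing twice.
Dividing 6! = 720 by 3!·2! = 12 for the repeated letters gives 60.

60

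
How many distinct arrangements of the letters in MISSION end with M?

180

With the last slot taken by M, it remains to arrange the other 6 letters (ISSION).
Those 6 letters have I appearing twice and S appearing twice, giving (6)!/(2!·2!) = 180.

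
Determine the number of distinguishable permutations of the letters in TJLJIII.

420

The 7 letters of TJLJIII have repeats: I appearing 3 times and J appearing twice.
So there are 7! / (3!·2!) = 420 distinguishable arrangements.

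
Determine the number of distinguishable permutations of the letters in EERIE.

The 5 letters of EERIE have repeats: E appearing 3 times.
The number of distinct arrangements is 5!/(3!) = 120/6 = 20.

20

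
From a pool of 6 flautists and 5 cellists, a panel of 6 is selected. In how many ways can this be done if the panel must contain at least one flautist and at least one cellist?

Unrestricted: C(11,6) = 462 ways to pick any 6 of the 11.
Subtract selections that omit an entire group: no flautists → C(5,6) = 0; no cellists → C(6,6) = 1.
Both groups omitted at once is impossible, so 462 − 1 = 461.

461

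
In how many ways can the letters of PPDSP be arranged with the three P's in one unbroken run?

6

Treat the 3 copies of P as a single block. The multiset to arrange is then {PPP, D, S}, 3 items in all.
All 3 items are distinct, so there are (3)! = 6 arrangements.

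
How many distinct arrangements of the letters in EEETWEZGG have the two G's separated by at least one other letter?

5880

Total arrangements of EEETWEZGG: 9!/(4!·2!) = 7560.
Arrangements with the G's together: treat GG as one letter, giving (8)!/(4!) = 1680.
Hence 7560 − 1680 = 5880.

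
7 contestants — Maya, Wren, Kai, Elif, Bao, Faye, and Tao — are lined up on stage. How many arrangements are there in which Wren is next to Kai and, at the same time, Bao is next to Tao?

Treat {Wren,Kai} as one block (2 orders) and {Bao,Tao} as another (2 orders).
That leaves 5 units to arrange: 2 × 2 × 5! = 4 × 120 = 480.

480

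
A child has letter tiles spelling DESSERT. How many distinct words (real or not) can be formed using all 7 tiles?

1260

The 7 letters of DESSERT have repeats: E appearing twice and S appearing twice.
Dividing 7! = 5040 by 2!·2! = 4 for the repeated letters gives 1260.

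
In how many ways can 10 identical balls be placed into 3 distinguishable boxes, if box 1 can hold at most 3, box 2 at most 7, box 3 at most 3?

10

Without the upper bounds there are C(12,2) = 66 ways to split 10 among 3 boxes.
Subtract solutions that violate a single cap (substitute x_i' = x_i − (cap_i+1)): x_1 ≥ 4 gives C(8,2) = 28; x_2 ≥ 8 gives C(4,2) = 6; x_3 ≥ 4 gives C(8,2) = 28. Together 62.
Add back pairs where two caps are both exceeded: 0 + 6 + 0 = 6.
By inclusion–exclusion the count is 66 − 62 + 6 = 10.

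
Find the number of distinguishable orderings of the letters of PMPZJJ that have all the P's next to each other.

60

Treat the 2 copies of P as a single block. The multiset to arrange is then {PP, J, J, M, Z}, 5 items in all.
That gives (5)!/(2!) = 60 arrangements.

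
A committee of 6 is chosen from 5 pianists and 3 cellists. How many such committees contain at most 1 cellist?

3

Split by how many cellists are chosen (0 through 1).
Sum: C(3,0)·C(5,6) + C(3,1)·C(5,5) = 0 + 3 = 3.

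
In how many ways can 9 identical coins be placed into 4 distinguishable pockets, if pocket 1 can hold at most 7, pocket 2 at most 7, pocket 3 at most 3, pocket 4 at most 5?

Ignoring the caps, the number of non-negative solutions to x_1+…+x_4 = 9 is C(12,3) = 220.
Subtract solutions that violate a single cap (substitute x_i' = x_i − (cap_i+1)): x_1 ≥ 8 gives C(4,3) = 4; x_2 ≥ 8 gives C(4,3) = 4; x_3 ≥ 4 gives C(8,3) = 56; x_4 ≥ 6 gives C(6,3) = 20. Together 84.
No two caps can be exceeded simultaneously, so the pair terms are all 0.
By inclusion–exclusion the count is 220 − 84 + 0 = 136.

136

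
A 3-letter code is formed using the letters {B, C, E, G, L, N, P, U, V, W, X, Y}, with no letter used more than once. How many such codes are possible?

Choose and order 3 of the 12 symbols: the first letter has 12 options, the next 11, then 10.
That product is 12 × 11 × 10 = 1320.

1320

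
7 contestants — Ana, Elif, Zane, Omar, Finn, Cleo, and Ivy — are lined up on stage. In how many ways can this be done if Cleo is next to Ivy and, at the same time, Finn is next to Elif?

480

Treat {Cleo,Ivy} as one block (2 orders) and {Finn,Elif} as another (2 orders).
That leaves 5 units to arrange: 2 × 2 × 5! = 4 × 120 = 480.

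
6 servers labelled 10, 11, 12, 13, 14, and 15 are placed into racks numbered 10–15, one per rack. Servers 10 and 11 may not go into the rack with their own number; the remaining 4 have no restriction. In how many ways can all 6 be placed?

Let Aᵢ (for i ∈ {10, 11}) be the placements that put server i in its forbidden rack. Any j of these fix j positions, leaving (6−j)! ways to fill the rest, and there are C(2,j) ways to pick which j.
By inclusion–exclusion, the number of valid placements is Σ_{j=0}^{2} (−1)^j C(2,j)·(6−j)!.
Computing: 720 − 240 + 24 = 504.

504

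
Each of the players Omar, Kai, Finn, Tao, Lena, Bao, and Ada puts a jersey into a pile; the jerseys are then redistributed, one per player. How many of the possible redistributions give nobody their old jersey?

1854

This is the derangement count D_7: permutations of 7 items with no fixed point.
By inclusion–exclusion this is Σ_{j=0}^{7} (−1)^j C(7,j)·(7−j)!.
Computing: 5040 − 5040 + 2520 − 840 + 210 − 42 + 7 − 1 = 1854.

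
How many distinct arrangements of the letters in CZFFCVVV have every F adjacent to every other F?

Treat the 2 copies of F as a single block. The multiset to arrange is then {FF, C, C, V, V, V, Z}, 7 items in all.
That gives (7)!/(3!·2!) = 420 arrangements.

420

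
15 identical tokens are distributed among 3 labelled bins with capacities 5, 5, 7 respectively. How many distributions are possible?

By stars and bars, unrestricted non-negative solutions to x_1+…+x_3 = 15 number C(15+2,2) = 136.
Subtract solutions that violate a single cap (substitute x_i' = x_i − (cap_i+1)): x_1 ≥ 6 gives C(11,2) = 55; x_2 ≥ 6 gives C(11,2) = 55; x_3 ≥ 8 gives C(9,2) = 36. Together 146.
Add back pairs where two caps are both exceeded: 10 + 3 + 3 = 16.
By inclusion–exclusion the count is 136 − 146 + 16 = 6.

6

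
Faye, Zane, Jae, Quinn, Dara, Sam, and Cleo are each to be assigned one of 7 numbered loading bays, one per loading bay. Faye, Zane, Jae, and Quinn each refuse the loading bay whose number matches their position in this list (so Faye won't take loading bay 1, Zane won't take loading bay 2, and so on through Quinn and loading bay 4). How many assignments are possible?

Let Aᵢ (for 1 ≤ i ≤ 4) be the placements that put person i in their forbidden loading bay. Any j of these fix j positions, leaving (7−j)! ways to fill the rest, and there are C(4,j) ways to pick which j.
By inclusion–exclusion, the number of valid placements is Σ_{j=0}^{4} (−1)^j C(4,j)·(7−j)!.
Computing: 5040 − 2880 + 720 − 96 + 6 = 2790.

2790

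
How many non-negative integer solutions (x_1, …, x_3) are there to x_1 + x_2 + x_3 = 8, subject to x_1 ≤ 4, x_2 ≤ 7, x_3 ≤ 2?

14

By stars and bars, unrestricted non-negative solutions to x_1+…+x_3 = 8 number C(8+2,2) = 45.
Subtract solutions that violate a single cap (substitute x_i' = x_i − (cap_i+1)): x_1 ≥ 5 gives C(5,2) = 10; x_2 ≥ 8 gives C(2,2) = 1; x_3 ≥ 3 gives C(7,2) = 21. Together 32.
Add back pairs where two caps are both exceeded: 0 + 1 + 0 = 1.
By inclusion–exclusion the count is 45 − 32 + 1 = 14.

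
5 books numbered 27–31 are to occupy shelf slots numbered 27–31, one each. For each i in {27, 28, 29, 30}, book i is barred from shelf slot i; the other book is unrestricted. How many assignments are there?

Let Aᵢ (for 27 ≤ i ≤ 30) be the placements that put book i in its forbidden shelf slot. Any j of these fix j positions, leaving (5−j)! ways to fill the rest, and there are C(4,j) ways to pick which j.
By inclusion–exclusion, the number of valid placements is Σ_{j=0}^{4} (−1)^j C(4,j)·(5−j)!.
Computing: 120 − 96 + 36 − 8 + 1 = 53.

53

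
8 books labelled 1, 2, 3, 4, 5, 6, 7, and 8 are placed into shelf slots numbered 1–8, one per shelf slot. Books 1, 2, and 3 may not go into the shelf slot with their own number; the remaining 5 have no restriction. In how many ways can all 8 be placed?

Let Aᵢ (for i ∈ {1, 2, 3}) be the placements that put book i in its forbidden shelf slot. Any j of these fix j positions, leaving (8−j)! ways to fill the rest, and there are C(3,j) ways to pick which j.
By inclusion–exclusion, the number of valid placements is Σ_{j=0}^{3} (−1)^j C(3,j)·(8−j)!.
Computing: 40320 − 15120 + 2160 − 120 = 27240.

27240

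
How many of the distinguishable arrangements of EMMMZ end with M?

12

Fix M in the last position and arrange the remaining 4 letters.
Those 4 letters have M appearing twice, giving (4)!/(2!) = 12.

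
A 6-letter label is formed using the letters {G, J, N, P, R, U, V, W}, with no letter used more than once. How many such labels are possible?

20160

With no repetition, fill the 6 letters in order: 8 choices, then 7, down to 3.
8 × 7 × 6 × 5 × 4 × 3 = 20160.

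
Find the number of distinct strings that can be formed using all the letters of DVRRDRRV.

420

DVRRDRRV has 8 letters with D appearing twice, R appearing 4 times, and V appearing twice.
So there are 8! / (4!·2!·2!) = 420 distinguishable arrangements.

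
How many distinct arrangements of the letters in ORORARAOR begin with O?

Fix O in the first position and arrange the remaining 8 letters.
Those 8 letters have A appearing twice, O appearing twice, and R appearing 4 times, giving (8)!/(4!·2!·2!) = 420.

420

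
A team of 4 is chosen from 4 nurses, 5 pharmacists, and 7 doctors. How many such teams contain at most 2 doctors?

Split by how many doctors are chosen (0 through 2).
Sum: C(7,0)·C(9,4) + C(7,1)·C(9,3) + C(7,2)·C(9,2) = 126 + 588 + 756 = 1470.

1470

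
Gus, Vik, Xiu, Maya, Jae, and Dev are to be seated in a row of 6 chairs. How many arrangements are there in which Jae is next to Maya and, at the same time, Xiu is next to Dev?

Treat {Jae,Maya} as one block (2 orders) and {Xiu,Dev} as another (2 orders).
That leaves 4 units to arrange: 2 × 2 × 4! = 4 × 24 = 96.

96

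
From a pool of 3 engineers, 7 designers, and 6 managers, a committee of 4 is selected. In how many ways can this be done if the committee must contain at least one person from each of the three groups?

819

Unrestricted: C(16,4) = 1820 ways to pick any 4 of the 16.
Subtract selections that omit an entire group: no engineers → C(13,4) = 715; no designers → C(9,4) = 126; no managers → C(10,4) = 210.
Add back selections omitting two groups (i.e. drawn from a single group): C(3,4) + C(7,4) + C(6,4) = 50.
By inclusion–exclusion: 1820 − 1051 + 50 = 819.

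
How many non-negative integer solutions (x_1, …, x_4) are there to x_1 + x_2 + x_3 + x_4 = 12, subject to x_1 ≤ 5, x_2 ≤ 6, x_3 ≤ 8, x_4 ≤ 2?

106

Ignoring the caps, the number of non-negative solutions to x_1+…+x_4 = 12 is C(15,3) = 455.
Subtract solutions that violate a single cap (substitute x_i' = x_i − (cap_i+1)): x_1 ≥ 6 gives C(9,3) = 84; x_2 ≥ 7 gives C(8,3) = 56; x_3 ≥ 9 gives C(6,3) = 20; x_4 ≥ 3 gives C(12,3) = 220. Together 380.
Add back pairs where two caps are both exceeded: 0 + 0 + 20 + 0 + 10 + 1 = 31.
By inclusion–exclusion the count is 455 − 380 + 31 = 106.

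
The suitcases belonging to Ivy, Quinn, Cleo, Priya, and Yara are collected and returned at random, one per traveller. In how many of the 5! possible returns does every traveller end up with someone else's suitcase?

Let Aᵢ be the assignments in which traveller i gets their own suitcase. We want the size of the complement of A₁∪…∪A_5.
By inclusion–exclusion this is Σ_{j=0}^{5} (−1)^j C(5,j)·(5−j)!.
Computing: 120 − 120 + 60 − 20 + 5 − 1 = 44.

44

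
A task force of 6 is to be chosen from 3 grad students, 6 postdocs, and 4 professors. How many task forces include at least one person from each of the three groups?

Total 6-person selections from all 13: C(13,6) = 1716.
Selections missing a whole group: no grad students → C(10,6) = 210; no postdocs → C(7,6) = 7; no professors → C(9,6) = 84.
Add back selections omitting two groups (i.e. drawn from a single group): C(3,6) + C(6,6) + C(4,6) = 1.
By inclusion–exclusion: 1716 − 301 + 1 = 1416.

1416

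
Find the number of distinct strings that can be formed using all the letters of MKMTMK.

MKMTMK has 6 letters with K appearing twice and M appearing 3 times.
Dividing 6! = 720 by 3!·2! = 12 for the repeated letters gives 60.

60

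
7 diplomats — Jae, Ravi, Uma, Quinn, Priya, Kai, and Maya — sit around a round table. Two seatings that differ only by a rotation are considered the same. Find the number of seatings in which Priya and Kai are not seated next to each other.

All circular seatings of 7 people number (6)! = 720.
Seatings with Priya beside Kai: treat them as a block with 2 internal orders, giving 2 × (5)! = 240.
Subtracting, 720 − 240 = 480.

480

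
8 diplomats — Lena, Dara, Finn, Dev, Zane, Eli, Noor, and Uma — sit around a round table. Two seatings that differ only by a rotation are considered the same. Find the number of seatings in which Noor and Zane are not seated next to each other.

3600

All circular seatings of 8 people number (7)! = 5040.
Those with Noor next to Zane: fuse the pair into one unit and seat 7 units around a circle — 2·(6)! = 1440.
Subtracting, 5040 − 1440 = 3600.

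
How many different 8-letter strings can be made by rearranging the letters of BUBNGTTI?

BUBNGTTI has 8 letters with B appearing twice and T appearing twice.
The number of distinct arrangements is 8!/(2!·2!) = 40320/4 = 10080.

10080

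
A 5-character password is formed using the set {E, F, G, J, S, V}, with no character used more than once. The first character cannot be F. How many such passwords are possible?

The first character has 6−1 = 5 choices (anything except F).
The remaining 4 characters are filled from the other 5 symbols without repetition: 5 × 4 × 3 × 2 = 120.
Total: 5 × 120 = 600.

600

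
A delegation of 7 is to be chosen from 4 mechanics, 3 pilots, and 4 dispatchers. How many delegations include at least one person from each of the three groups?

320

Total 7-person selections from all 11: C(11,7) = 330.
Subtract selections that omit an entire group: no mechanics → C(7,7) = 1; no pilots → C(8,7) = 8; no dispatchers → C(7,7) = 1.
Add back selections omitting two groups (i.e. drawn from a single group): C(4,7) + C(3,7) + C(4,7) = 0.
By inclusion–exclusion: 330 − 10 + 0 = 320.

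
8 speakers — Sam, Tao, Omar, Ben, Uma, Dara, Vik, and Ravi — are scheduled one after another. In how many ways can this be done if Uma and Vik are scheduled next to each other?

10080

Treat {Uma, Vik} as a single unit. There are 7 units to order, and the pair itself can be ordered 2 ways.
So the count is 2·(7)! = 10080.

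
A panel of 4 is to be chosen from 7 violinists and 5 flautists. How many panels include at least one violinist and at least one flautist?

With no constraint there are C(12,4) = 495 possible selections.
Subtract selections that omit an entire group: no violinists → C(5,4) = 5; no flautists → C(7,4) = 35.
Both groups omitted at once is impossible, so 495 − 40 = 455.

455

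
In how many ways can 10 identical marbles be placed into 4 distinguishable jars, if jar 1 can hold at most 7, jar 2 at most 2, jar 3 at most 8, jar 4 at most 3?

Without the upper bounds there are C(13,3) = 286 ways to split 10 among 4 jars.
Subtract solutions that violate a single cap (substitute x_i' = x_i − (cap_i+1)): x_1 ≥ 8 gives C(5,3) = 10; x_2 ≥ 3 gives C(10,3) = 120; x_3 ≥ 9 gives C(4,3) = 4; x_4 ≥ 4 gives C(9,3) = 84. Together 218.
Add back pairs where two caps are both exceeded: 0 + 0 + 0 + 0 + 20 + 0 = 20.
By inclusion–exclusion the count is 286 − 218 + 20 = 88.

88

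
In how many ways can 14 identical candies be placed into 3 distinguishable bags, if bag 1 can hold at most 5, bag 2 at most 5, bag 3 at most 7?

Ignoring the caps, the number of non-negative solutions to x_1+…+x_3 = 14 is C(16,2) = 120.
Subtract solutions that violate a single cap (substitute x_i' = x_i − (cap_i+1)): x_1 ≥ 6 gives C(10,2) = 45; x_2 ≥ 6 gives C(10,2) = 45; x_3 ≥ 8 gives C(8,2) = 28. Together 118.
Add back pairs where two caps are both exceeded: 6 + 1 + 1 = 8.
By inclusion–exclusion the count is 120 − 118 + 8 = 10.

10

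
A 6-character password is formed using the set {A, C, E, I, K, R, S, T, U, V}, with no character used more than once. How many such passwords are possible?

With no repetition, fill the 6 characters in order: 10 choices, then 9, down to 5.
That product is 10 × 9 × 8 × 7 × 6 × 5 = 151200.

151200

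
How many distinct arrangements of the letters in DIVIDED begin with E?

With the first slot taken by E, it remains to arrange the other 6 letters (DIVIDD).
Those 6 letters have D appearing 3 times and I appearing twice, giving (6)!/(3!·2!) = 60.

60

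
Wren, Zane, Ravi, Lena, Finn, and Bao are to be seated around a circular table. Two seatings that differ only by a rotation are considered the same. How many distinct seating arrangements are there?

120

Fix one person's seat to break rotational symmetry; the remaining 5 people can be arranged in (5)! = 120 ways.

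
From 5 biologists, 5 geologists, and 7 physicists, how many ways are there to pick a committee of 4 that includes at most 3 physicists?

2345

Split by how many physicists are chosen (0 through 3).
Sum: C(7,0)·C(10,4) + C(7,1)·C(10,3) + C(7,2)·C(10,2) + C(7,3)·C(10,1) = 210 + 840 + 945 + 350 = 2345.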